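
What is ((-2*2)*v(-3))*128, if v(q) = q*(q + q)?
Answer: -9216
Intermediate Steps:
v(q) = 2*q**2 (v(q) = q*(2*q) = 2*q**2)
((-2*2)*v(-3))*128 = ((-2*2)*(2*(-3)**2))*128 = -8*9*128 = -4*18*128 = -72*128 = -9216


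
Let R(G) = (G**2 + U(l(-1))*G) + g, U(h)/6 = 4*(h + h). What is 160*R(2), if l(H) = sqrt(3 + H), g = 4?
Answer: 1280 + 15360*sqrt(2) ≈ 23002.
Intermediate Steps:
U(h) = 48*h (U(h) = 6*(4*(h + h)) = 6*(4*(2*h)) = 6*(8*h) = 48*h)
R(G) = 4 + G**2 + 48*G*sqrt(2) (R(G) = (G**2 + (48*sqrt(3 - 1))*G) + 4 = (G**2 + (48*sqrt(2))*G) + 4 = (G**2 + 48*G*sqrt(2)) + 4 = 4 + G**2 + 48*G*sqrt(2))
160*R(2) = 160*(4 + 2**2 + 48*2*sqrt(2)) = 160*(4 + 4 + 96*sqrt(2)) = 160*(8 + 96*sqrt(2)) = 1280 + 15360*sqrt(2)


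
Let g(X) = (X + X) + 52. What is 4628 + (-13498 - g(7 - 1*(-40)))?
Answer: -9016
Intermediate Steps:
g(X) = 52 + 2*X (g(X) = 2*X + 52 = 52 + 2*X)
4628 + (-13498 - g(7 - 1*(-40))) = 4628 + (-13498 - (52 + 2*(7 - 1*(-40)))) = 4628 + (-13498 - (52 + 2*(7 + 40))) = 4628 + (-13498 - (52 + 2*47)) = 4628 + (-13498 - (52 + 94)) = 4628 + (-13498 - 1*146) = 4628 + (-13498 - 146) = 4628 - 13644 = -9016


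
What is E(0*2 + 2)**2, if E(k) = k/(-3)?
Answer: 4/9 ≈ 0.44444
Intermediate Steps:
E(k) = -k/3 (E(k) = k*(-1/3) = -k/3)
E(0*2 + 2)**2 = (-(0*2 + 2)/3)**2 = (-(0 + 2)/3)**2 = (-1/3*2)**2 = (-2/3)**2 = 4/9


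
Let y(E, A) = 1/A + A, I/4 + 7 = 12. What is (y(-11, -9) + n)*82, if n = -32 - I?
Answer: -45100/9 ≈ -5011.1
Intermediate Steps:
I = 20 (I = -28 + 4*12 = -28 + 48 = 20)
y(E, A) = A + 1/A
n = -52 (n = -32 - 1*20 = -32 - 20 = -52)
(y(-11, -9) + n)*82 = ((-9 + 1/(-9)) - 52)*82 = ((-9 - ⅑) - 52)*82 = (-82/9 - 52)*82 = -550/9*82 = -45100/9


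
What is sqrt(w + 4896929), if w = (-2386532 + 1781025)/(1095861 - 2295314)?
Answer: 8*sqrt(110080488485800263)/1199453 ≈ 2212.9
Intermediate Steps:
w = 605507/1199453 (w = -605507/(-1199453) = -605507*(-1/1199453) = 605507/1199453 ≈ 0.50482)
sqrt(w + 4896929) = sqrt(605507/1199453 + 4896929) = sqrt(5873636785344/1199453) = 8*sqrt(110080488485800263)/1199453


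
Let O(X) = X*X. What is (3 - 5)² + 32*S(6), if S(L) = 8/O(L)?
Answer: 100/9 ≈ 11.111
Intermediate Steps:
O(X) = X²
S(L) = 8/L² (S(L) = 8/(L²) = 8/L²)
(3 - 5)² + 32*S(6) = (3 - 5)² + 32*(8/6²) = (-2)² + 32*(8*(1/36)) = 4 + 32*(2/9) = 4 + 64/9 = 100/9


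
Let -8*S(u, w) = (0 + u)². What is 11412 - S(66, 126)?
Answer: 23913/2 ≈ 11957.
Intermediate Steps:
S(u, w) = -u²/8 (S(u, w) = -(0 + u)²/8 = -u²/8)
11412 - S(66, 126) = 11412 - (-1)*66²/8 = 11412 - (-1)*4356/8 = 11412 - 1*(-1089/2) = 11412 + 1089/2 = 23913/2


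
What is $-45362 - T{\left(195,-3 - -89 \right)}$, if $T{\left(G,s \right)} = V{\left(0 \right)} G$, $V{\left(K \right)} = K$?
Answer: $-45362$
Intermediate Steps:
$T{\left(G,s \right)} = 0$ ($T{\left(G,s \right)} = 0 G = 0$)
$-45362 - T{\left(195,-3 - -89 \right)} = -45362 - 0 = -45362 + 0 = -45362$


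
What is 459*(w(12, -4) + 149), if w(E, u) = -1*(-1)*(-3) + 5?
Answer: 69309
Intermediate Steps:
w(E, u) = 2 (w(E, u) = 1*(-3) + 5 = -3 + 5 = 2)
459*(w(12, -4) + 149) = 459*(2 + 149) = 459*151 = 69309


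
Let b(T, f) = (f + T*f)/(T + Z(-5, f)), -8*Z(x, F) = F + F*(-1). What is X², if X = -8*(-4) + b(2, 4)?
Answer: 1444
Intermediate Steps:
Z(x, F) = 0 (Z(x, F) = -(F + F*(-1))/8 = -(F - F)/8 = -⅛*0 = 0)
b(T, f) = (f + T*f)/T (b(T, f) = (f + T*f)/(T + 0) = (f + T*f)/T)
X = 38 (X = -8*(-4) + (4 + 4/2) = 32 + (4 + 4*(½)) = 32 + (4 + 2) = 32 + 6 = 38)
X² = 38² = 1444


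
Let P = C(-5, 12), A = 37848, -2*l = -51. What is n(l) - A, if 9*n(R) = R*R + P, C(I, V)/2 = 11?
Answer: -1359839/36 ≈ -37773.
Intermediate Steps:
l = 51/2 (l = -1/2*(-51) = 51/2 ≈ 25.500)
C(I, V) = 22 (C(I, V) = 2*11 = 22)
P = 22
n(R) = 22/9 + R**2/9 (n(R) = (R*R + 22)/9 = (R**2 + 22)/9 = (22 + R**2)/9 = 22/9 + R**2/9)
n(l) - A = (22/9 + (51/2)**2/9) - 1*37848 = (22/9 + (1/9)*(2601/4)) - 37848 = (22/9 + 289/4) - 37848 = 2689/36 - 37848 = -1359839/36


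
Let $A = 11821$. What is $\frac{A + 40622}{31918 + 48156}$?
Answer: $\frac{52443}{80074} \approx 0.65493$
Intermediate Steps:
$\frac{A + 40622}{31918 + 48156} = \frac{11821 + 40622}{31918 + 48156} = \frac{52443}{80074}$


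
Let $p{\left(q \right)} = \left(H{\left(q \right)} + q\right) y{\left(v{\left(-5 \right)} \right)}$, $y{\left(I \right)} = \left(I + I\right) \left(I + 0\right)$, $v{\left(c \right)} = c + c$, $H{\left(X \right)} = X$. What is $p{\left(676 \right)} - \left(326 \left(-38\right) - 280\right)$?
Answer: $283068$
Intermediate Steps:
$v{\left(c \right)} = 2 c$
$y{\left(I \right)} = 2 I^{2}$ ($y{\left(I \right)} = 2 I I = 2 I^{2}$)
$p{\left(q \right)} = 400 q$ ($p{\left(q \right)} = \left(q + q\right) 2 \left(2 \left(-5\right)\right)^{2} = 2 q 2 \left(-10\right)^{2} = 2 q 2 \cdot 100 = 2 q 200 = 400 q$)
$p{\left(676 \right)} - \left(326 \left(-38\right) - 280\right) = 400 \cdot 676 - \left(326 \left(-38\right) - 280\right) = 270400 - \left(-12388 - 280\right) = 270400 - -12668 = 270400 + 12668 = 283068$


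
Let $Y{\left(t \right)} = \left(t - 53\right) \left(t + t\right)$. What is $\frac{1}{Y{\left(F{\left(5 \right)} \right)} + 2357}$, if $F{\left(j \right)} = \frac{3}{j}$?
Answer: $\frac{25}{57353} \approx 0.0004359$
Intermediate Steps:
$Y{\left(t \right)} = 2 t \left(-53 + t\right)$ ($Y{\left(t \right)} = \left(-53 + t\right) 2 t = 2 t \left(-53 + t\right)$)
$\frac{1}{Y{\left(F{\left(5 \right)} \right)} + 2357} = \frac{1}{2 \cdot \frac{3}{5} \left(-53 + \frac{3}{5}\right) + 2357} = \frac{1}{2 \cdot \frac{3}{5} \left(- \frac{262}{5}\right) + 2357} = \frac{1}{- \frac{1572}{25} + 2357} = \frac{1}{\frac{57353}{25}} = \frac{25}{57353}$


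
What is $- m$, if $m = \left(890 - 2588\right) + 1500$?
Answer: $198$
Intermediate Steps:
$m = -198$ ($m = -1698 + 1500 = -198$)
$- m = \left(-1\right) \left(-198\right) = 198$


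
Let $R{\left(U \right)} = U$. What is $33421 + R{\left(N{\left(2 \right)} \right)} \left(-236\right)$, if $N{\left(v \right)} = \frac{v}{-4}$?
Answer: $33539$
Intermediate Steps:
$N{\left(v \right)} = - \frac{v}{4}$ ($N{\left(v \right)} = v \left(- \frac{1}{4}\right) = - \frac{v}{4}$)
$33421 + R{\left(N{\left(2 \right)} \right)} \left(-236\right) = 33421 + \left(- \frac{1}{4}\right) 2 \left(-236\right) = 33421 - -118 = 33421 + 118 = 33539$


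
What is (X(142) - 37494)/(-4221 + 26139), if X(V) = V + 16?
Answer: -1436/843 ≈ -1.7034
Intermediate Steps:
X(V) = 16 + V
(X(142) - 37494)/(-4221 + 26139) = ((16 + 142) - 37494)/(-4221 + 26139) = (158 - 37494)/21918 = -37336*1/21918 = -1436/843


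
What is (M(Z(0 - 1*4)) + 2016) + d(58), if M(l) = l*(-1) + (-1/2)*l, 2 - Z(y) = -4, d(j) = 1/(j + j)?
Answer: 232813/116 ≈ 2007.0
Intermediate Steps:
d(j) = 1/(2*j)
Z(y) = 6 (Z(y) = 2 - 1*(-4) = 2 + 4 = 6)
M(l) = -3*l/2 (M(l) = -l + (-1*½)*l = -l - l/2 = -3*l/2)
(M(Z(0 - 1*4)) + 2016) + d(58) = (-3/2*6 + 2016) + (½)/58 = (-9 + 2016) + (½)*(1/58) = 2007 + 1/116 = 232813/116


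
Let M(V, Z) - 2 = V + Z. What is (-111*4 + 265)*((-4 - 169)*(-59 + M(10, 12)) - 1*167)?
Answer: -1053952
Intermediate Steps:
M(V, Z) = 2 + V + Z (M(V, Z) = 2 + (V + Z) = 2 + V + Z)
(-111*4 + 265)*((-4 - 169)*(-59 + M(10, 12)) - 1*167) = (-111*4 + 265)*((-4 - 169)*(-59 + (2 + 10 + 12)) - 1*167) = (-444 + 265)*(-173*(-59 + 24) - 167) = -179*(-173*(-35) - 167) = -179*(6055 - 167) = -179*5888 = -1053952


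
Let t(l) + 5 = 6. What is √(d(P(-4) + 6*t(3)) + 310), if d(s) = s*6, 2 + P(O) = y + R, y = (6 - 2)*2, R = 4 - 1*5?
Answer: 2*√94 ≈ 19.391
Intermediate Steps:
t(l) = 1 (t(l) = -5 + 6 = 1)
R = -1 (R = 4 - 5 = -1)
y = 8 (y = 4*2 = 8)
P(O) = 5 (P(O) = -2 + (8 - 1) = -2 + 7 = 5)
d(s) = 6*s
√(d(P(-4) + 6*t(3)) + 310) = √(6*(5 + 6*1) + 310) = √(6*(5 + 6) + 310) = √(6*11 + 310) = √(66 + 310) = √376 = 2*√94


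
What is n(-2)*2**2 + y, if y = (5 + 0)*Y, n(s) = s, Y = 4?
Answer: 12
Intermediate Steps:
y = 20 (y = (5 + 0)*4 = 5*4 = 20)
n(-2)*2**2 + y = -2*2**2 + 20 = -2*4 + 20 = -8 + 20 = 12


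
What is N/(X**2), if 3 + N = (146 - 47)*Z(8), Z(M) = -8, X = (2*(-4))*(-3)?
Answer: -265/192 ≈ -1.3802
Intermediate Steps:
X = 24 (X = -8*(-3) = 24)
N = -795 (N = -3 + (146 - 47)*(-8) = -3 + 99*(-8) = -3 - 792 = -795)
N/(X**2) = -795/(24**2) = -795/576 = -795*1/576 = -265/192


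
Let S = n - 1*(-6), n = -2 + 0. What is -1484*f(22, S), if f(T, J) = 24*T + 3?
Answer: -788004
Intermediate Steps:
n = -2
S = 4 (S = -2 - 1*(-6) = -2 + 6 = 4)
f(T, J) = 3 + 24*T
-1484*f(22, S) = -1484*(3 + 24*22) = -1484*(3 + 528) = -1484*531 = -788004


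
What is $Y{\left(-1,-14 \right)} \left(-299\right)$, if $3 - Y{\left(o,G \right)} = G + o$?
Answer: $-5382$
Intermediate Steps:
$Y{\left(o,G \right)} = 3 - G - o$ ($Y{\left(o,G \right)} = 3 - \left(G + o\right) = 3 - G - o$)
$Y{\left(-1,-14 \right)} \left(-299\right) = \left(3 - -14 - -1\right) \left(-299\right) = \left(3 + 14 + 1\right) \left(-299\right) = 18 \left(-299\right) = -5382$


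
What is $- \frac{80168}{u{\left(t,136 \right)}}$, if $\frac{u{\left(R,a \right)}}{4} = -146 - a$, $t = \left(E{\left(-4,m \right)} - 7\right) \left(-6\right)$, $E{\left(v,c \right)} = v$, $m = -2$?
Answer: $\frac{10021}{141} \approx 71.071$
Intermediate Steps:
$t = 66$ ($t = \left(-4 - 7\right) \left(-6\right) = \left(-11\right) \left(-6\right) = 66$)
$u{\left(R,a \right)} = -584 - 4 a$ ($u{\left(R,a \right)} = 4 \left(-146 - a\right) = -584 - 4 a$)
$- \frac{80168}{u{\left(t,136 \right)}} = - \frac{80168}{-584 - 544} = - \frac{80168}{-1128} = \left(-80168\right) \left(- \frac{1}{1128}\right) = \frac{10021}{141}$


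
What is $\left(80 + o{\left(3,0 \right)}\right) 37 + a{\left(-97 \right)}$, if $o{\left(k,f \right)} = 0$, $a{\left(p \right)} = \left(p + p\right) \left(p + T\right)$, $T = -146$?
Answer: $50102$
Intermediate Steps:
$a{\left(p \right)} = 2 p \left(-146 + p\right)$ ($a{\left(p \right)} = \left(p + p\right) \left(p - 146\right) = 2 p \left(-146 + p\right)$)
$\left(80 + o{\left(3,0 \right)}\right) 37 + a{\left(-97 \right)} = \left(80 + 0\right) 37 + 2 \left(-97\right) \left(-146 - 97\right) = 80 \cdot 37 + 2 \left(-97\right) \left(-243\right) = 2960 + 47142 = 50102$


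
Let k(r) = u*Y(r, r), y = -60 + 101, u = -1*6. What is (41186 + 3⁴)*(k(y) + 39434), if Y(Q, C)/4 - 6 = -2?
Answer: 1623361246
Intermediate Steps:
u = -6
y = 41
Y(Q, C) = 16 (Y(Q, C) = 24 + 4*(-2) = 24 - 8 = 16)
k(r) = -96 (k(r) = -6*16 = -96)
(41186 + 3⁴)*(k(y) + 39434) = (41186 + 3⁴)*(-96 + 39434) = (41186 + 81)*39338 = 41267*39338 = 1623361246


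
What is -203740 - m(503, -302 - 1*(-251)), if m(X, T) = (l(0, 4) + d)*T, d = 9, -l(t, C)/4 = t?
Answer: -203281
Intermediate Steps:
l(t, C) = -4*t
m(X, T) = 9*T (m(X, T) = (-4*0 + 9)*T = (0 + 9)*T = 9*T)
-203740 - m(503, -302 - 1*(-251)) = -203740 - 9*(-302 - 1*(-251)) = -203740 - 9*(-302 + 251) = -203740 - 9*(-51) = -203740 - 1*(-459) = -203740 + 459 = -203281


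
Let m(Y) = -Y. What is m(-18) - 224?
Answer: -206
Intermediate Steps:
m(-18) - 224 = -1*(-18) - 224 = 18 - 224 = -206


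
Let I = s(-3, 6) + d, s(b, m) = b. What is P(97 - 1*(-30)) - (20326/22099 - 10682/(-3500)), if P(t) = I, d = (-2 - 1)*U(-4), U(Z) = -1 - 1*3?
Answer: 27779713/5524750 ≈ 5.0282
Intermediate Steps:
U(Z) = -4 (U(Z) = -1 - 3 = -4)
d = 12 (d = (-2 - 1)*(-4) = -3*(-4) = 12)
I = 9 (I = -3 + 12 = 9)
P(t) = 9
P(97 - 1*(-30)) - (20326/22099 - 10682/(-3500)) = 9 - (20326/22099 - 10682/(-3500)) = 9 - (20326*(1/22099) - 10682*(-1/3500)) = 9 - (20326/22099 + 763/250) = 9 - 1*21943037/5524750 = 9 - 21943037/5524750 = 27779713/5524750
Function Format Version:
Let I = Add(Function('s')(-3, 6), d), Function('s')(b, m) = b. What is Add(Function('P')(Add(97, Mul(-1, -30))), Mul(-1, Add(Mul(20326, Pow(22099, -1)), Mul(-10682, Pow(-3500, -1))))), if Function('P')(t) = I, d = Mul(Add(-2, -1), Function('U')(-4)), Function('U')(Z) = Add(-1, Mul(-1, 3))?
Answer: Rational(27779713, 5524750) ≈ 5.0282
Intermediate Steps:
Function('U')(Z) = -4 (Function('U')(Z) = Add(-1, -3) = -4)
d = 12 (d = Mul(Add(-2, -1), -4) = Mul(-3, -4) = 12)
I = 9 (I = Add(-3, 12) = 9)
Function('P')(t) = 9
Add(Function('P')(Add(97, Mul(-1, -30))), Mul(-1, Add(Mul(20326, Pow(22099, -1)), Mul(-10682, Pow(-3500, -1))))) = Add(9, Mul(-1, Add(Mul(20326, Pow(22099, -1)), Mul(-10682, Pow(-3500, -1))))) = Add(9, Mul(-1, Add(Mul(20326, Rational(1, 22099)), Mul(-10682, Rational(-1, 3500))))) = Add(9, Mul(-1, Add(Rational(20326, 22099), Rational(763, 250)))) = Add(9, Mul(-1, Rational(21943037, 5524750))) = Add(9, Rational(-21943037, 5524750)) = Rational(27779713, 5524750)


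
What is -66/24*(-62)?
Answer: 341/2 ≈ 170.50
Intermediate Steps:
-66/24*(-62) = -66*1/24*(-62) = -11/4*(-62) = 341/2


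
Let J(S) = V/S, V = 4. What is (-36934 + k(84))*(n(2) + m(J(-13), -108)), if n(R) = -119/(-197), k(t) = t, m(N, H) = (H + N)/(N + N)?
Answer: -1282048350/197 ≈ -6.5079e+6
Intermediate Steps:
J(S) = 4/S
m(N, H) = (H + N)/(2*N) (m(N, H) = (H + N)/((2*N)) = (H + N)*(1/(2*N)) = (H + N)/(2*N))
n(R) = 119/197 (n(R) = -119*(-1/197) = 119/197)
(-36934 + k(84))*(n(2) + m(J(-13), -108)) = (-36934 + 84)*(119/197 + (-108 + 4/(-13))/(2*((4/(-13))))) = -36850*(119/197 + (-108 + 4*(-1/13))/(2*((4*(-1/13))))) = -36850*(119/197 + (-108 - 4/13)/(2*(-4/13))) = -36850*(119/197 + (½)*(-13/4)*(-1408/13)) = -36850*(119/197 + 176) = -36850*34791/197 = -1282048350/197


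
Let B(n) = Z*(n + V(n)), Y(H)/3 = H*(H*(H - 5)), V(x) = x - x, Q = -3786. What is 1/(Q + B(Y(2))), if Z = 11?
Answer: -1/4182 ≈ -0.00023912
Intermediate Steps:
V(x) = 0
Y(H) = 3*H²*(-5 + H) (Y(H) = 3*(H*(H*(H - 5))) = 3*(H*(H*(-5 + H))) = 3*(H²*(-5 + H)) = 3*H²*(-5 + H))
B(n) = 11*n (B(n) = 11*(n + 0) = 11*n)
1/(Q + B(Y(2))) = 1/(-3786 + 11*(3*2²*(-5 + 2))) = 1/(-3786 + 11*(3*4*(-3))) = 1/(-3786 + 11*(-36)) = 1/(-3786 - 396) = 1/(-4182) = -1/4182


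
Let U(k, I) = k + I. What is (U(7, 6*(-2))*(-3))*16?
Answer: 240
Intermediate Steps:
U(k, I) = I + k
(U(7, 6*(-2))*(-3))*16 = ((6*(-2) + 7)*(-3))*16 = ((-12 + 7)*(-3))*16 = -5*(-3)*16 = 15*16 = 240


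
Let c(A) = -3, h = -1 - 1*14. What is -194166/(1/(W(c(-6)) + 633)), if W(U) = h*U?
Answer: -131644548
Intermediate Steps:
h = -15 (h = -1 - 14 = -15)
W(U) = -15*U
-194166/(1/(W(c(-6)) + 633)) = -194166/(1/(-15*(-3) + 633)) = -194166/(1/(45 + 633)) = -194166/(1/678) = -194166/1/678 = -194166*678 = -134*982422 = -131644548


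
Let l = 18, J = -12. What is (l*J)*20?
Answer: -4320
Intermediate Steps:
(l*J)*20 = (18*(-12))*20 = -216*20 = -4320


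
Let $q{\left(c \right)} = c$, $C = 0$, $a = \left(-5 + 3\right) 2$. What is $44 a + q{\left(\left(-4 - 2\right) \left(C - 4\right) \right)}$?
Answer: $-152$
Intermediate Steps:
$a = -4$ ($a = \left(-2\right) 2 = -4$)
$44 a + q{\left(\left(-4 - 2\right) \left(C - 4\right) \right)} = 44 \left(-4\right) + \left(-4 - 2\right) \left(0 - 4\right) = -176 - -24 = -176 + 24 = -152$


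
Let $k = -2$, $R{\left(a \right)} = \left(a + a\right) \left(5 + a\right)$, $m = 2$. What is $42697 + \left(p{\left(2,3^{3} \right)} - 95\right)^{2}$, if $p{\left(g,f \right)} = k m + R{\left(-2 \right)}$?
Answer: $55018$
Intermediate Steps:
$R{\left(a \right)} = 2 a \left(5 + a\right)$
$p{\left(g,f \right)} = -16$ ($p{\left(g,f \right)} = \left(-2\right) 2 + 2 \left(-2\right) \left(5 - 2\right) = -4 + 2 \left(-2\right) 3 = -4 - 12 = -16$)
$42697 + \left(p{\left(2,3^{3} \right)} - 95\right)^{2} = 42697 + \left(-16 - 95\right)^{2} = 42697 + \left(-111\right)^{2} = 42697 + 12321 = 55018$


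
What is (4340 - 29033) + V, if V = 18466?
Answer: -6227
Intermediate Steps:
(4340 - 29033) + V = (4340 - 29033) + 18466 = -24693 + 18466 = -6227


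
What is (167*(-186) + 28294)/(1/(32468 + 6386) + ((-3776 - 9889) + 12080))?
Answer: 107547872/61583589 ≈ 1.7464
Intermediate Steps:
(167*(-186) + 28294)/(1/(32468 + 6386) + ((-3776 - 9889) + 12080)) = (-31062 + 28294)/(1/38854 + (-13665 + 12080)) = -2768/(1/38854 - 1585) = -2768/(-61583589/38854) = -2768*(-38854/61583589) = 107547872/61583589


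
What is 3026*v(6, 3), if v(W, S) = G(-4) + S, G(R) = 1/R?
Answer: 16643/2 ≈ 8321.5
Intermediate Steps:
G(R) = 1/R
v(W, S) = -¼ + S (v(W, S) = 1/(-4) + S = -¼ + S)
3026*v(6, 3) = 3026*(-¼ + 3) = 3026*(11/4) = 16643/2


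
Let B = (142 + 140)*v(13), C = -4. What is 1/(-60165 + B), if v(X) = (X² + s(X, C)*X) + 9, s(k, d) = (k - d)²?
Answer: 1/1049505 ≈ 9.5283e-7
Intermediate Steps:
v(X) = 9 + X² + X*(-4 - X)² (v(X) = (X² + (-4 - X)²*X) + 9 = (X² + X*(-4 - X)²) + 9 = 9 + X² + X*(-4 - X)²)
B = 1109670 (B = (142 + 140)*(9 + 13² + 13*(4 + 13)²) = 282*(9 + 169 + 13*17²) = 282*(9 + 169 + 13*289) = 282*(9 + 169 + 3757) = 282*3935 = 1109670)
1/(-60165 + B) = 1/(-60165 + 1109670) = 1/1049505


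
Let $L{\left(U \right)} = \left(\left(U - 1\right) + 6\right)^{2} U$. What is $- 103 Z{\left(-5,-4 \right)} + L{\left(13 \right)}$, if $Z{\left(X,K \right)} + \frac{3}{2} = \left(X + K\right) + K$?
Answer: $\frac{11411}{2} \approx 5705.5$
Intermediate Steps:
$Z{\left(X,K \right)} = - \frac{3}{2} + X + 2 K$ ($Z{\left(X,K \right)} = - \frac{3}{2} + \left(\left(X + K\right) + K\right) = - \frac{3}{2} + \left(\left(K + X\right) + K\right) = - \frac{3}{2} + \left(X + 2 K\right) = - \frac{3}{2} + X + 2 K$)
$L{\left(U \right)} = U \left(5 + U\right)^{2}$ ($L{\left(U \right)} = \left(\left(-1 + U\right) + 6\right)^{2} U = \left(5 + U\right)^{2} U = U \left(5 + U\right)^{2}$)
$- 103 Z{\left(-5,-4 \right)} + L{\left(13 \right)} = - 103 \left(- \frac{3}{2} - 5 + 2 \left(-4\right)\right) + 13 \left(5 + 13\right)^{2} = - 103 \left(- \frac{3}{2} - 5 - 8\right) + 13 \cdot 18^{2} = \left(-103\right) \left(- \frac{29}{2}\right) + 13 \cdot 324 = \frac{2987}{2} + 4212 = \frac{11411}{2}$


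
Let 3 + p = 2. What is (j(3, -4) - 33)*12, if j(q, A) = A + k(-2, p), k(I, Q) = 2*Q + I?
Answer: -492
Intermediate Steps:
p = -1 (p = -3 + 2 = -1)
k(I, Q) = I + 2*Q
j(q, A) = -4 + A (j(q, A) = A + (-2 + 2*(-1)) = A + (-2 - 2) = A - 4 = -4 + A)
(j(3, -4) - 33)*12 = ((-4 - 4) - 33)*12 = (-8 - 33)*12 = -41*12 = -492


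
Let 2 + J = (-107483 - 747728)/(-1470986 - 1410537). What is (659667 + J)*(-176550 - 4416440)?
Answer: -8730542441545307940/2881523 ≈ -3.0298e+12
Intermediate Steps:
J = -4907835/2881523 (J = -2 + (-107483 - 747728)/(-1470986 - 1410537) = -2 - 855211/(-2881523) = -2 - 855211*(-1/2881523) = -2 + 855211/2881523 = -4907835/2881523 ≈ -1.7032)
(659667 + J)*(-176550 - 4416440) = (659667 - 4907835/2881523)*(-176550 - 4416440) = (1900840725006/2881523)*(-4592990) = -8730542441545307940/2881523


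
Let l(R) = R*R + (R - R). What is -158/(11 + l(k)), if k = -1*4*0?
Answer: -158/11 ≈ -14.364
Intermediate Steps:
k = 0 (k = -4*0 = 0)
l(R) = R**2 (l(R) = R**2 + 0 = R**2)
-158/(11 + l(k)) = -158/(11 + 0**2) = -158/(11 + 0) = -158/11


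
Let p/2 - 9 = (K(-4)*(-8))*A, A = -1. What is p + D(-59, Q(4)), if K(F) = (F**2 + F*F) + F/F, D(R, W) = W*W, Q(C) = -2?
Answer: 550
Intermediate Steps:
D(R, W) = W**2
K(F) = 1 + 2*F**2 (K(F) = (F**2 + F**2) + 1 = 2*F**2 + 1 = 1 + 2*F**2)
p = 546 (p = 18 + 2*(((1 + 2*(-4)**2)*(-8))*(-1)) = 18 + 2*(((1 + 2*16)*(-8))*(-1)) = 18 + 2*(((1 + 32)*(-8))*(-1)) = 18 + 2*((33*(-8))*(-1)) = 18 + 2*(-264*(-1)) = 18 + 2*264 = 18 + 528 = 546)
p + D(-59, Q(4)) = 546 + (-2)**2 = 546 + 4 = 550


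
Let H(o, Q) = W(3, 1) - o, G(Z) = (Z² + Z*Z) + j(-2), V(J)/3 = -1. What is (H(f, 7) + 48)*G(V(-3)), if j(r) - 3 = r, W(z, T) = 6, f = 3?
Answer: 969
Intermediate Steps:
V(J) = -3 (V(J) = 3*(-1) = -3)
j(r) = 3 + r
G(Z) = 1 + 2*Z² (G(Z) = (Z² + Z*Z) + (3 - 2) = (Z² + Z²) + 1 = 2*Z² + 1 = 1 + 2*Z²)
H(o, Q) = 6 - o
(H(f, 7) + 48)*G(V(-3)) = ((6 - 1*3) + 48)*(1 + 2*(-3)²) = ((6 - 3) + 48)*(1 + 2*9) = (3 + 48)*(1 + 18) = 51*19 = 969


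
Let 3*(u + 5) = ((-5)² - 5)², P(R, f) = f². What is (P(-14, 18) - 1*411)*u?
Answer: -11165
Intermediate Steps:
u = 385/3 (u = -5 + ((-5)² - 5)²/3 = -5 + (25 - 5)²/3 = -5 + (⅓)*20² = -5 + (⅓)*400 = -5 + 400/3 = 385/3 ≈ 128.33)
(P(-14, 18) - 1*411)*u = (18² - 1*411)*(385/3) = (324 - 411)*(385/3) = -87*385/3 = -11165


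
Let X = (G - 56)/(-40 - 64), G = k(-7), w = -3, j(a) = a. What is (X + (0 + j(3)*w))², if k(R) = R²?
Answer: 863041/10816 ≈ 79.793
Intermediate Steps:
G = 49 (G = (-7)² = 49)
X = 7/104 (X = (49 - 56)/(-40 - 64) = -7/(-104) = -7*(-1/104) = 7/104 ≈ 0.067308)
(X + (0 + j(3)*w))² = (7/104 + (0 + 3*(-3)))² = (7/104 + (0 - 9))² = (7/104 - 9)² = (-929/104)² = 863041/10816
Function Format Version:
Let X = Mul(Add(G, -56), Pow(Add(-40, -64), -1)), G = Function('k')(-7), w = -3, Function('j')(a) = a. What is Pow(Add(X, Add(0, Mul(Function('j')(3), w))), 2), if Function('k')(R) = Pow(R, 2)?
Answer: Rational(863041, 10816) ≈ 79.793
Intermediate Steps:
G = 49 (G = Pow(-7, 2) = 49)
X = Rational(7, 104) (X = Mul(Add(49, -56), Pow(Add(-40, -64), -1)) = Mul(-7, Pow(-104, -1)) = Mul(-7, Rational(-1, 104)) = Rational(7, 104) ≈ 0.067308)
Pow(Add(X, Add(0, Mul(Function('j')(3), w))), 2) = Pow(Add(Rational(7, 104), Add(0, Mul(3, -3))), 2) = Pow(Add(Rational(7, 104), Add(0, -9)), 2) = Pow(Add(Rational(7, 104), -9), 2) = Pow(Rational(-929, 104), 2) = Rational(863041, 10816)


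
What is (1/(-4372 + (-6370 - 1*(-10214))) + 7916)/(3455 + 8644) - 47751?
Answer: -305042196625/6388272 ≈ -47750.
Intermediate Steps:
(1/(-4372 + (-6370 - 1*(-10214))) + 7916)/(3455 + 8644) - 47751 = (1/(-4372 + (-6370 + 10214)) + 7916)/12099 - 47751 = (1/(-4372 + 3844) + 7916)*(1/12099) - 47751 = (1/(-528) + 7916)*(1/12099) - 47751 = (-1/528 + 7916)*(1/12099) - 47751 = (4179647/528)*(1/12099) - 47751 = 4179647/6388272 - 47751 = -305042196625/6388272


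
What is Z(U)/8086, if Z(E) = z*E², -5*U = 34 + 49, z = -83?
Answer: -571787/202150 ≈ -2.8285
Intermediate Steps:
U = -83/5 (U = -(34 + 49)/5 = -⅕*83 = -83/5 ≈ -16.600)
Z(E) = -83*E²
Z(U)/8086 = -83*(-83/5)²/8086 = -83*6889/25*(1/8086) = -571787/25*1/8086 = -571787/202150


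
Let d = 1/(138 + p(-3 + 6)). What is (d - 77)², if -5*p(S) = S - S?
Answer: 112890625/19044 ≈ 5927.9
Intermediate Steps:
p(S) = 0 (p(S) = -(S - S)/5 = -⅕*0 = 0)
d = 1/138 (d = 1/(138 + 0) = 1/138 ≈ 0.0072464)
(d - 77)² = (1/138 - 77)² = (-10625/138)² = 112890625/19044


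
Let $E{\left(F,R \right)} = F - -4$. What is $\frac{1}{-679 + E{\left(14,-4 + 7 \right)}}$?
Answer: $- \frac{1}{661} \approx -0.0015129$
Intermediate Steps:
$E{\left(F,R \right)} = 4 + F$ ($E{\left(F,R \right)} = F + 4 = 4 + F$)
$\frac{1}{-679 + E{\left(14,-4 + 7 \right)}} = \frac{1}{-679 + \left(4 + 14\right)} = \frac{1}{-679 + 18} = \frac{1}{-661} = - \frac{1}{661}$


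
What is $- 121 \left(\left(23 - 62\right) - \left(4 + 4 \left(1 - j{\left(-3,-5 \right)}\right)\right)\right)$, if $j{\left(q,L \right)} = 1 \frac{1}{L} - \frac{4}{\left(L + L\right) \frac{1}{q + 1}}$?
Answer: $6171$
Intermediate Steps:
$j{\left(q,L \right)} = \frac{1}{L} - \frac{2 \left(1 + q\right)}{L}$ ($j{\left(q,L \right)} = \frac{1}{L} - \frac{4}{2 L \frac{1}{1 + q}} = \frac{1}{L} - 4 \frac{1 + q}{2 L} = \frac{1}{L} - \frac{2 \left(1 + q\right)}{L}$)
$- 121 \left(\left(23 - 62\right) - \left(4 + 4 \left(1 - j{\left(-3,-5 \right)}\right)\right)\right) = - 121 \left(\left(23 - 62\right) - \left(4 + 4 \left(1 - \frac{-1 - -6}{-5}\right)\right)\right) = - 121 \left(\left(23 - 62\right) - \left(4 + 4 \left(1 - - \frac{-1 + 6}{5}\right)\right)\right) = - 121 \left(-39 - \left(4 + 4 \left(1 - \left(- \frac{1}{5}\right) 5\right)\right)\right) = - 121 \left(-39 - \left(4 + 4 \left(1 - -1\right)\right)\right) = - 121 \left(-39 - \left(4 + 4 \left(1 + 1\right)\right)\right) = - 121 \left(-39 - 12\right) = \left(-121\right) \left(-51\right) = 6171$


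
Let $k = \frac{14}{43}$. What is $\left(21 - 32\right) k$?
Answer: $- \frac{154}{43} \approx -3.5814$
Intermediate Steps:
$k = \frac{14}{43}$ ($k = 14 \cdot \frac{1}{43} = \frac{14}{43} \approx 0.32558$)
$\left(21 - 32\right) k = \left(21 - 32\right) \frac{14}{43} = \left(-11\right) \frac{14}{43} = - \frac{154}{43}$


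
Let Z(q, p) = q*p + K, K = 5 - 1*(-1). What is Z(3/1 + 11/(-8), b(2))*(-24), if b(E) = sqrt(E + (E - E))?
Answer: -144 - 39*sqrt(2) ≈ -199.15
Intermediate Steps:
K = 6 (K = 5 + 1 = 6)
b(E) = sqrt(E) (b(E) = sqrt(E + 0) = sqrt(E))
Z(q, p) = 6 + p*q (Z(q, p) = q*p + 6 = p*q + 6 = 6 + p*q)
Z(3/1 + 11/(-8), b(2))*(-24) = (6 + sqrt(2)*(3/1 + 11/(-8)))*(-24) = (6 + sqrt(2)*(3*1 + 11*(-1/8)))*(-24) = (6 + sqrt(2)*(3 - 11/8))*(-24) = (6 + sqrt(2)*(13/8))*(-24) = (6 + 13*sqrt(2)/8)*(-24) = -144 - 39*sqrt(2)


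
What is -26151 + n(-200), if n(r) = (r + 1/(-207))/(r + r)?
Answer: -2165261399/82800 ≈ -26151.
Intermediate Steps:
n(r) = (-1/207 + r)/(2*r) (n(r) = (r - 1/207)/((2*r)) = (-1/207 + r)*(1/(2*r)) = (-1/207 + r)/(2*r))
-26151 + n(-200) = -26151 + (1/414)*(-1 + 207*(-200))/(-200) = -26151 + (1/414)*(-1/200)*(-1 - 41400) = -26151 + (1/414)*(-1/200)*(-41401) = -26151 + 41401/82800 = -2165261399/82800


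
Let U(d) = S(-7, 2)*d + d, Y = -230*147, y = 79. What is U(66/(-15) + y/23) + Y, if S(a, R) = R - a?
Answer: -777852/23 ≈ -33820.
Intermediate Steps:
Y = -33810
U(d) = 10*d (U(d) = (2 - 1*(-7))*d + d = (2 + 7)*d + d = 9*d + d = 10*d)
U(66/(-15) + y/23) + Y = 10*(66/(-15) + 79/23) - 33810 = 10*(66*(-1/15) + 79*(1/23)) - 33810 = 10*(-22/5 + 79/23) - 33810 = 10*(-111/115) - 33810 = -222/23 - 33810 = -777852/23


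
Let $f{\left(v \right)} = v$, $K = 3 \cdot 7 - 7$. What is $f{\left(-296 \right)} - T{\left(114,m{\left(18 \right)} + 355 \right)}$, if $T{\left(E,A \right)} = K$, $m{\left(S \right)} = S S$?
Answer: $-310$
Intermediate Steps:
$K = 14$ ($K = 21 - 7 = 14$)
$m{\left(S \right)} = S^{2}$
$T{\left(E,A \right)} = 14$
$f{\left(-296 \right)} - T{\left(114,m{\left(18 \right)} + 355 \right)} = -296 - 14 = -310$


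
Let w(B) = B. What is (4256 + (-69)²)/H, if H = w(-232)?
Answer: -9017/232 ≈ -38.866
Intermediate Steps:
H = -232
(4256 + (-69)²)/H = (4256 + (-69)²)/(-232) = (4256 + 4761)*(-1/232) = 9017*(-1/232) = -9017/232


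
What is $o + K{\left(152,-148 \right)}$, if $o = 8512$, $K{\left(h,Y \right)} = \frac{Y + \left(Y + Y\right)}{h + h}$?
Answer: $\frac{646801}{76} \approx 8510.5$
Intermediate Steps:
$K{\left(h,Y \right)} = \frac{3 Y}{2 h}$ ($K{\left(h,Y \right)} = \frac{Y + 2 Y}{2 h} = 3 Y \frac{1}{2 h} = \frac{3 Y}{2 h}$)
$o + K{\left(152,-148 \right)} = 8512 + \frac{3}{2} \left(-148\right) \frac{1}{152} = 8512 - \frac{111}{76} = \frac{646801}{76}$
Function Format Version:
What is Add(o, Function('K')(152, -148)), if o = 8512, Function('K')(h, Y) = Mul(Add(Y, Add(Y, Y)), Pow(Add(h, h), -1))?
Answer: Rational(646801, 76) ≈ 8510.5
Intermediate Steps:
Function('K')(h, Y) = Mul(Rational(3, 2), Y, Pow(h, -1)) (Function('K')(h, Y) = Mul(Add(Y, Mul(2, Y)), Pow(Mul(2, h), -1)) = Mul(Mul(3, Y), Mul(Rational(1, 2), Pow(h, -1))) = Mul(Rational(3, 2), Y, Pow(h, -1)))
Add(o, Function('K')(152, -148)) = Add(8512, Mul(Rational(3, 2), -148, Pow(152, -1))) = Add(8512, Mul(Rational(3, 2), -148, Rational(1, 152))) = Add(8512, Rational(-111, 76)) = Rational(646801, 76)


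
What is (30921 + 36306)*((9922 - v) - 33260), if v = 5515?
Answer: -1939700631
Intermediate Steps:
(30921 + 36306)*((9922 - v) - 33260) = (30921 + 36306)*((9922 - 1*5515) - 33260) = 67227*((9922 - 5515) - 33260) = 67227*(4407 - 33260) = 67227*(-28853) = -1939700631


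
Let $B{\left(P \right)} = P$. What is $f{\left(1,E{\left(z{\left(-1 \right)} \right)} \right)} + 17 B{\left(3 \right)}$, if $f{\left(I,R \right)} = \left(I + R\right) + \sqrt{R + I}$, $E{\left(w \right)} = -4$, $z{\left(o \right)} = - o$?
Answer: $48 + i \sqrt{3} \approx 48.0 + 1.732 i$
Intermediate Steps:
$f{\left(I,R \right)} = I + R + \sqrt{I + R}$ ($f{\left(I,R \right)} = \left(I + R\right) + \sqrt{I + R} = I + R + \sqrt{I + R}$)
$f{\left(1,E{\left(z{\left(-1 \right)} \right)} \right)} + 17 B{\left(3 \right)} = \left(1 - 4 + \sqrt{1 - 4}\right) + 17 \cdot 3 = \left(1 - 4 + \sqrt{-3}\right) + 51 = \left(1 - 4 + i \sqrt{3}\right) + 51 = \left(-3 + i \sqrt{3}\right) + 51 = 48 + i \sqrt{3}$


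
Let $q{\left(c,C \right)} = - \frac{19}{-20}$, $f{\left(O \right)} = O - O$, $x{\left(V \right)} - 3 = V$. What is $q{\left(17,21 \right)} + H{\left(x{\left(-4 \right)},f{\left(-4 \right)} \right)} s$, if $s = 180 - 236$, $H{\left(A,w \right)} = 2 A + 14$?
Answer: $- \frac{13421}{20} \approx -671.05$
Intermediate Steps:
$x{\left(V \right)} = 3 + V$
$f{\left(O \right)} = 0$
$H{\left(A,w \right)} = 14 + 2 A$
$q{\left(c,C \right)} = \frac{19}{20}$ ($q{\left(c,C \right)} = \left(-19\right) \left(- \frac{1}{20}\right) = \frac{19}{20}$)
$s = -56$ ($s = 180 - 236 = -56$)
$q{\left(17,21 \right)} + H{\left(x{\left(-4 \right)},f{\left(-4 \right)} \right)} s = \frac{19}{20} + \left(14 + 2 \left(3 - 4\right)\right) \left(-56\right) = \frac{19}{20} + \left(14 + 2 \left(-1\right)\right) \left(-56\right) = \frac{19}{20} + \left(14 - 2\right) \left(-56\right) = \frac{19}{20} + 12 \left(-56\right) = \frac{19}{20} - 672 = - \frac{13421}{20}$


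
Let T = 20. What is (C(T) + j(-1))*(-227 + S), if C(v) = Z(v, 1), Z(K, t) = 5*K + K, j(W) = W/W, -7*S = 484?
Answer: -250833/7 ≈ -35833.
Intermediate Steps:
S = -484/7 (S = -⅐*484 = -484/7 ≈ -69.143)
j(W) = 1
Z(K, t) = 6*K
C(v) = 6*v
(C(T) + j(-1))*(-227 + S) = (6*20 + 1)*(-227 - 484/7) = (120 + 1)*(-2073/7) = 121*(-2073/7) = -250833/7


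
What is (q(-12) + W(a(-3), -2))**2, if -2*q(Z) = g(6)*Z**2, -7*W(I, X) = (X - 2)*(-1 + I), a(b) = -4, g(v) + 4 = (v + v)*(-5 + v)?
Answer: 16418704/49 ≈ 3.3508e+5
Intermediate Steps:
g(v) = -4 + 2*v*(-5 + v) (g(v) = -4 + (v + v)*(-5 + v) = -4 + (2*v)*(-5 + v) = -4 + 2*v*(-5 + v))
W(I, X) = -(-1 + I)*(-2 + X)/7 (W(I, X) = -(X - 2)*(-1 + I)/7 = -(-2 + X)*(-1 + I)/7 = -(-1 + I)*(-2 + X)/7)
q(Z) = -4*Z**2 (q(Z) = -(-4 - 10*6 + 2*6**2)*Z**2/2 = -(-4 - 60 + 2*36)*Z**2/2 = -(-4 - 60 + 72)*Z**2/2 = -4*Z**2)
(q(-12) + W(a(-3), -2))**2 = (-4*(-12)**2 + (-2/7 + (1/7)*(-2) + (2/7)*(-4) - 1/7*(-4)*(-2)))**2 = (-4*144 + (-2/7 - 2/7 - 8/7 - 8/7))**2 = (-576 - 20/7)**2 = (-4052/7)**2 = 16418704/49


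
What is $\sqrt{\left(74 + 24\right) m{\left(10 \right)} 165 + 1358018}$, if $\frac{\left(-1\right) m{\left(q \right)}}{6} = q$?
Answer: $\sqrt{387818} \approx 622.75$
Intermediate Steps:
$m{\left(q \right)} = - 6 q$
$\sqrt{\left(74 + 24\right) m{\left(10 \right)} 165 + 1358018} = \sqrt{\left(74 + 24\right) \left(\left(-6\right) 10\right) 165 + 1358018} = \sqrt{98 \left(-60\right) 165 + 1358018} = \sqrt{\left(-5880\right) 165 + 1358018} = \sqrt{-970200 + 1358018} = \sqrt{387818}$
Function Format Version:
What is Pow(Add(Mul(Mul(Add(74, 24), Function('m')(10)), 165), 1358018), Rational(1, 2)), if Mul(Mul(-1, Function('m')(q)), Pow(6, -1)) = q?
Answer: Pow(387818, Rational(1, 2)) ≈ 622.75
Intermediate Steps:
Function('m')(q) = Mul(-6, q)
Pow(Add(Mul(Mul(Add(74, 24), Function('m')(10)), 165), 1358018), Rational(1, 2)) = Pow(Add(Mul(Mul(Add(74, 24), Mul(-6, 10)), 165), 1358018), Rational(1, 2)) = Pow(Add(Mul(Mul(98, -60), 165), 1358018), Rational(1, 2)) = Pow(Add(Mul(-5880, 165), 1358018), Rational(1, 2)) = Pow(Add(-970200, 1358018), Rational(1, 2)) = Pow(387818, Rational(1, 2))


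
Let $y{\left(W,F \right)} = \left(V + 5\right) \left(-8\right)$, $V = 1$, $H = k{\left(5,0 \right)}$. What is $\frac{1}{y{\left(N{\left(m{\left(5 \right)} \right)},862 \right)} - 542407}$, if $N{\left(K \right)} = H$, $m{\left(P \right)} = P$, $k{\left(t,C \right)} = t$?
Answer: $- \frac{1}{542455} \approx -1.8435 \cdot 10^{-6}$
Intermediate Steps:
$H = 5$
$N{\left(K \right)} = 5$
$y{\left(W,F \right)} = -48$ ($y{\left(W,F \right)} = \left(1 + 5\right) \left(-8\right) = 6 \left(-8\right) = -48$)
$\frac{1}{y{\left(N{\left(m{\left(5 \right)} \right)},862 \right)} - 542407} = \frac{1}{-48 - 542407} = \frac{1}{-542455} = - \frac{1}{542455}$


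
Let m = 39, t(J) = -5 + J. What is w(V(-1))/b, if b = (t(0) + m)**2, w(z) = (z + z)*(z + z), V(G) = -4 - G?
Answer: 9/289 ≈ 0.031142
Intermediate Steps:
w(z) = 4*z**2 (w(z) = (2*z)*(2*z) = 4*z**2)
b = 1156 (b = ((-5 + 0) + 39)**2 = (-5 + 39)**2 = 34**2 = 1156)
w(V(-1))/b = (4*(-4 - 1*(-1))**2)/1156 = (4*(-4 + 1)**2)/1156 = (4*(-3)**2)/1156 = (4*9)/1156 = (1/1156)*36 = 9/289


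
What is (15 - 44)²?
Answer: 841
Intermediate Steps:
(15 - 44)² = (-29)² = 841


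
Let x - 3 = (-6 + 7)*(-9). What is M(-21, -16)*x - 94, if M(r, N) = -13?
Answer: -16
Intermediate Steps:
x = -6 (x = 3 + (-6 + 7)*(-9) = 3 + 1*(-9) = 3 - 9 = -6)
M(-21, -16)*x - 94 = -13*(-6) - 94 = 78 - 94 = -16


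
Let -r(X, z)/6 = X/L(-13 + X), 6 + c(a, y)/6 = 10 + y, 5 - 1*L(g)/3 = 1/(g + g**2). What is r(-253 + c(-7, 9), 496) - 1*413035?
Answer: -72590574665/175779 ≈ -4.1297e+5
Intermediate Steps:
L(g) = 15 - 3/(g + g**2)
c(a, y) = 24 + 6*y (c(a, y) = -36 + 6*(10 + y) = -36 + (60 + 6*y) = 24 + 6*y)
r(X, z) = -2*X*(-13 + X)*(-12 + X)/(-66 + 5*X + 5*(-13 + X)**2) (r(X, z) = -6*X/(3*(-1 + 5*(-13 + X) + 5*(-13 + X)**2)/((-13 + X)*(1 + (-13 + X)))) = -6*X/(3*(-1 + (-65 + 5*X) + 5*(-13 + X)**2)/((-13 + X)*(-12 + X))) = -6*X/(3*(-66 + 5*X + 5*(-13 + X)**2)/((-13 + X)*(-12 + X))) = -6*X*(-13 + X)*(-12 + X)/(3*(-66 + 5*X + 5*(-13 + X)**2)) = -2*X*(-13 + X)*(-12 + X)/(-66 + 5*X + 5*(-13 + X)**2))
r(-253 + c(-7, 9), 496) - 1*413035 = 2*(-253 + (24 + 6*9))*(-156 - (-253 + (24 + 6*9))**2 + 25*(-253 + (24 + 6*9)))/(779 - 125*(-253 + (24 + 6*9)) + 5*(-253 + (24 + 6*9))**2) - 1*413035 = 2*(-253 + (24 + 54))*(-156 - (-253 + (24 + 54))**2 + 25*(-253 + (24 + 54)))/(779 - 125*(-253 + (24 + 54)) + 5*(-253 + (24 + 54))**2) - 413035 = 2*(-253 + 78)*(-156 - (-253 + 78)**2 + 25*(-253 + 78))/(779 - 125*(-253 + 78) + 5*(-253 + 78)**2) - 413035 = 2*(-175)*(-156 - 1*(-175)**2 + 25*(-175))/(779 - 125*(-175) + 5*(-175)**2) - 413035 = 2*(-175)*(-156 - 1*30625 - 4375)/(779 + 21875 + 5*30625) - 413035 = 2*(-175)*(-156 - 30625 - 4375)/(779 + 21875 + 153125) - 413035 = 2*(-175)*(-35156)/175779 - 413035 = 2*(-175)*(1/175779)*(-35156) - 413035 = 12304600/175779 - 413035 = -72590574665/175779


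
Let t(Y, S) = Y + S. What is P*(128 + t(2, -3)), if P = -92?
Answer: -11684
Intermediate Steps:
t(Y, S) = S + Y
P*(128 + t(2, -3)) = -92*(128 + (-3 + 2)) = -92*(128 - 1) = -92*127 = -11684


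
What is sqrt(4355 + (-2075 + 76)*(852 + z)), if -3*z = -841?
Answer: I*sqrt(20332614)/3 ≈ 1503.1*I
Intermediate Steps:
z = 841/3 (z = -1/3*(-841) = 841/3 ≈ 280.33)
sqrt(4355 + (-2075 + 76)*(852 + z)) = sqrt(4355 + (-2075 + 76)*(852 + 841/3)) = sqrt(4355 - 1999*3397/3) = sqrt(4355 - 6790603/3) = sqrt(-6777538/3) = I*sqrt(20332614)/3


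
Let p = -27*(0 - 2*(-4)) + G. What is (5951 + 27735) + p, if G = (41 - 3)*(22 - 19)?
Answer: 33584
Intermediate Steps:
G = 114 (G = 38*3 = 114)
p = -102 (p = -27*(0 - 2*(-4)) + 114 = -27*(0 + 8) + 114 = -27*8 + 114 = -216 + 114 = -102)
(5951 + 27735) + p = (5951 + 27735) - 102 = 33686 - 102 = 33584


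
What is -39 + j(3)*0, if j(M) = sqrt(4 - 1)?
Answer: -39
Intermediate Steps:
j(M) = sqrt(3)
-39 + j(3)*0 = -39 + sqrt(3)*0 = -39 + 0 = -39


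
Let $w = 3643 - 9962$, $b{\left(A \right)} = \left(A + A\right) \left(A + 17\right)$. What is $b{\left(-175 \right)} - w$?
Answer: $61619$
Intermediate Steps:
$b{\left(A \right)} = 2 A \left(17 + A\right)$
$w = -6319$ ($w = 3643 - 9962 = -6319$)
$b{\left(-175 \right)} - w = 2 \left(-175\right) \left(17 - 175\right) - -6319 = 2 \left(-175\right) \left(-158\right) + 6319 = 55300 + 6319 = 61619$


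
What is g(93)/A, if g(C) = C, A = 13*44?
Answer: 93/572 ≈ 0.16259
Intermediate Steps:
A = 572
g(93)/A = 93/572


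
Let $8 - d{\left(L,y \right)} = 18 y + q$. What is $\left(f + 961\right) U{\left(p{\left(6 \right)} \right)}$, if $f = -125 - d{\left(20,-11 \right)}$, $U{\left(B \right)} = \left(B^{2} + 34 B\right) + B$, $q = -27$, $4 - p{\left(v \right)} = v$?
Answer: $-39798$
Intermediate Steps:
$p{\left(v \right)} = 4 - v$
$U{\left(B \right)} = B^{2} + 35 B$
$d{\left(L,y \right)} = 35 - 18 y$ ($d{\left(L,y \right)} = 8 - \left(18 y - 27\right) = 8 - \left(-27 + 18 y\right) = 35 - 18 y$)
$f = -358$ ($f = -125 - \left(35 - -198\right) = -125 - \left(35 + 198\right) = -125 - 233 = -358$)
$\left(f + 961\right) U{\left(p{\left(6 \right)} \right)} = \left(-358 + 961\right) \left(4 - 6\right) \left(35 + \left(4 - 6\right)\right) = 603 \left(4 - 6\right) \left(35 + \left(4 - 6\right)\right) = 603 \left(- 2 \left(35 - 2\right)\right) = 603 \left(\left(-2\right) 33\right) = 603 \left(-66\right) = -39798$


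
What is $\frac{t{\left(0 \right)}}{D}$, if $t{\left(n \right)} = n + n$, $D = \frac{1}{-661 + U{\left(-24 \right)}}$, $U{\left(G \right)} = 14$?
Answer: $0$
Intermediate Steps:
$D = - \frac{1}{647}$ ($D = \frac{1}{-661 + 14} = \frac{1}{-647} = - \frac{1}{647} \approx -0.0015456$)
$t{\left(n \right)} = 2 n$
$\frac{t{\left(0 \right)}}{D} = \frac{2 \cdot 0}{- \frac{1}{647}} = 0 \left(-647\right) = 0$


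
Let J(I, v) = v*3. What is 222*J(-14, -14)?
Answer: -9324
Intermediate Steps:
J(I, v) = 3*v
222*J(-14, -14) = 222*(3*(-14)) = 222*(-42) = -9324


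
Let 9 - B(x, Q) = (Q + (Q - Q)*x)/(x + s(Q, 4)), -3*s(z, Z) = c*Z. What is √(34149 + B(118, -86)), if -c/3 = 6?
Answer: √172193531/71 ≈ 184.82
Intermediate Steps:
c = -18 (c = -3*6 = -18)
s(z, Z) = 6*Z (s(z, Z) = -(-6)*Z = 6*Z)
B(x, Q) = 9 - Q/(24 + x) (B(x, Q) = 9 - (Q + (Q - Q)*x)/(x + 6*4) = 9 - (Q + 0*x)/(x + 24) = 9 - (Q + 0)/(24 + x) = 9 - Q/(24 + x))
√(34149 + B(118, -86)) = √(34149 + (216 - 1*(-86) + 9*118)/(24 + 118)) = √(34149 + (216 + 86 + 1062)/142) = √(34149 + (1/142)*1364) = √(34149 + 682/71) = √(2425261/71) = √172193531/71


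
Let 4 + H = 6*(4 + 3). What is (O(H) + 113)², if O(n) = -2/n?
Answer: 4605316/361 ≈ 12757.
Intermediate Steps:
H = 38 (H = -4 + 6*(4 + 3) = -4 + 6*7 = -4 + 42 = 38)
(O(H) + 113)² = (-2/38 + 113)² = (-2*1/38 + 113)² = (-1/19 + 113)² = (2146/19)² = 4605316/361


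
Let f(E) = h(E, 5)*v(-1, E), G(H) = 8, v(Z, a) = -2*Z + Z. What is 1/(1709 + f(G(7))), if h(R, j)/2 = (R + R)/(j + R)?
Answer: 13/22249 ≈ 0.00058430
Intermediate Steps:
v(Z, a) = -Z
h(R, j) = 4*R/(R + j) (h(R, j) = 2*((R + R)/(j + R)) = 2*((2*R)/(R + j)) = 2*(2*R/(R + j)) = 4*R/(R + j))
f(E) = 4*E/(5 + E) (f(E) = (4*E/(E + 5))*(-1*(-1)) = (4*E/(5 + E))*1 = 4*E/(5 + E))
1/(1709 + f(G(7))) = 1/(1709 + 4*8/(5 + 8)) = 1/(1709 + 4*8/13) = 1/(1709 + 4*8*(1/13)) = 1/(1709 + 32/13) = 1/(22249/13) = 13/22249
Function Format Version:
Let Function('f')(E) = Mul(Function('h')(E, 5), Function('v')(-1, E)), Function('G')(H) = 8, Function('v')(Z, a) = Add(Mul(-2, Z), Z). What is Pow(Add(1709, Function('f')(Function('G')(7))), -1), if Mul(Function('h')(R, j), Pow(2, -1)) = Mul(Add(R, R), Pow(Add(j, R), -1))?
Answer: Rational(13, 22249) ≈ 0.00058430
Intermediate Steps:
Function('v')(Z, a) = Mul(-1, Z)
Function('h')(R, j) = Mul(4, R, Pow(Add(R, j), -1)) (Function('h')(R, j) = Mul(2, Mul(Add(R, R), Pow(Add(j, R), -1))) = Mul(2, Mul(Mul(2, R), Pow(Add(R, j), -1))) = Mul(2, Mul(2, R, Pow(Add(R, j), -1))) = Mul(4, R, Pow(Add(R, j), -1)))
Function('f')(E) = Mul(4, E, Pow(Add(5, E), -1)) (Function('f')(E) = Mul(Mul(4, E, Pow(Add(E, 5), -1)), Mul(-1, -1)) = Mul(Mul(4, E, Pow(Add(5, E), -1)), 1) = Mul(4, E, Pow(Add(5, E), -1)))
Pow(Add(1709, Function('f')(Function('G')(7))), -1) = Pow(Add(1709, Mul(4, 8, Pow(Add(5, 8), -1))), -1) = Pow(Add(1709, Mul(4, 8, Pow(13, -1))), -1) = Pow(Add(1709, Mul(4, 8, Rational(1, 13))), -1) = Pow(Add(1709, Rational(32, 13)), -1) = Pow(Rational(22249, 13), -1) = Rational(13, 22249)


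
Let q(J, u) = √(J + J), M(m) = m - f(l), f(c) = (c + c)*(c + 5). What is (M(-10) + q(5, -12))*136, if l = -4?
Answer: -272 + 136*√10 ≈ 158.07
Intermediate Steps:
f(c) = 2*c*(5 + c) (f(c) = (2*c)*(5 + c) = 2*c*(5 + c))
M(m) = 8 + m (M(m) = m - 2*(-4)*(5 - 4) = m - 2*(-4) = m - 1*(-8) = m + 8 = 8 + m)
q(J, u) = √2*√J (q(J, u) = √(2*J) = √2*√J)
(M(-10) + q(5, -12))*136 = ((8 - 10) + √2*√5)*136 = (-2 + √10)*136 = -272 + 136*√10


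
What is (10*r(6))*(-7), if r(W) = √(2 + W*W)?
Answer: -70*√38 ≈ -431.51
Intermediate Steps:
r(W) = √(2 + W²)
(10*r(6))*(-7) = (10*√(2 + 6²))*(-7) = (10*√(2 + 36))*(-7) = (10*√38)*(-7) = -70*√38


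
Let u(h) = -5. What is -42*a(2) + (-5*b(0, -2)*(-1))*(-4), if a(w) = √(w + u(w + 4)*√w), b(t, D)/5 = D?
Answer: 200 - 42*√(2 - 5*√2) ≈ 200.0 - 94.58*I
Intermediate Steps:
b(t, D) = 5*D
a(w) = √(w - 5*√w)
-42*a(2) + (-5*b(0, -2)*(-1))*(-4) = -42*√(2 - 5*√2) + (-25*(-2)*(-1))*(-4) = -42*√(2 - 5*√2) + (-5*(-10)*(-1))*(-4) = -42*√(2 - 5*√2) + (50*(-1))*(-4) = -42*√(2 - 5*√2) - 50*(-4) = -42*√(2 - 5*√2) + 200 = 200 - 42*√(2 - 5*√2)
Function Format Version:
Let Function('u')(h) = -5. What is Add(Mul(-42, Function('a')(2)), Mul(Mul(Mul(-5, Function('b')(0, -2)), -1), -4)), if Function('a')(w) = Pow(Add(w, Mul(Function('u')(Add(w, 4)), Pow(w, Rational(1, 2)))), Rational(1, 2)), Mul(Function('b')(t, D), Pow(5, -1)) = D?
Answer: Add(200, Mul(-42, Pow(Add(2, Mul(-5, Pow(2, Rational(1, 2)))), Rational(1, 2)))) ≈ Add(200.00, Mul(-94.580, I))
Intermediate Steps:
Function('b')(t, D) = Mul(5, D)
Function('a')(w) = Pow(Add(w, Mul(-5, Pow(w, Rational(1, 2)))), Rational(1, 2))
Add(Mul(-42, Function('a')(2)), Mul(Mul(Mul(-5, Function('b')(0, -2)), -1), -4)) = Add(Mul(-42, Pow(Add(2, Mul(-5, Pow(2, Rational(1, 2)))), Rational(1, 2))), Mul(Mul(Mul(-5, Mul(5, -2)), -1), -4)) = Add(Mul(-42, Pow(Add(2, Mul(-5, Pow(2, Rational(1, 2)))), Rational(1, 2))), Mul(Mul(Mul(-5, -10), -1), -4)) = Add(Mul(-42, Pow(Add(2, Mul(-5, Pow(2, Rational(1, 2)))), Rational(1, 2))), Mul(Mul(50, -1), -4)) = Add(Mul(-42, Pow(Add(2, Mul(-5, Pow(2, Rational(1, 2)))), Rational(1, 2))), Mul(-50, -4)) = Add(Mul(-42, Pow(Add(2, Mul(-5, Pow(2, Rational(1, 2)))), Rational(1, 2))), 200) = Add(200, Mul(-42, Pow(Add(2, Mul(-5, Pow(2, Rational(1, 2)))), Rational(1, 2))))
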